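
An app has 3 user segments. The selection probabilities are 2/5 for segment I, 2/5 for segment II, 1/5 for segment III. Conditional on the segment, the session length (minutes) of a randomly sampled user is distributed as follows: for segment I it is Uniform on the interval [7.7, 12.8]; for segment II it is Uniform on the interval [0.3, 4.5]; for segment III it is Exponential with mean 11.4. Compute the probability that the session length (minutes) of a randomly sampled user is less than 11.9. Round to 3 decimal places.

Conditional on each segment, P(X < 11.9): I: 0.823529; II: 1; III: 0.647907.
By total probability, P(X < 11.9) = 0.4·0.823529 + 0.4·1 + 0.2·0.647907 = 0.858993.

0.859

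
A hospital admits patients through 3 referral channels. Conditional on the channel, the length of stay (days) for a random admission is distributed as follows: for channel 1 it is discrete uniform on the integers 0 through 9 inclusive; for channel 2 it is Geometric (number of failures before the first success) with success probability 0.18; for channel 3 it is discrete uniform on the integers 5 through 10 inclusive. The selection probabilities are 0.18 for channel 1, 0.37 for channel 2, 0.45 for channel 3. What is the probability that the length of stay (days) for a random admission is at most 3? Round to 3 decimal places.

0.275

Conditional on each channel, P(X ≤ 3): 1: 0.4; 2: 0.547878; 3: 0.
By total probability, P(X ≤ 3) = 0.18·0.4 + 0.37·0.547878 + 0.45·0 = 0.274715.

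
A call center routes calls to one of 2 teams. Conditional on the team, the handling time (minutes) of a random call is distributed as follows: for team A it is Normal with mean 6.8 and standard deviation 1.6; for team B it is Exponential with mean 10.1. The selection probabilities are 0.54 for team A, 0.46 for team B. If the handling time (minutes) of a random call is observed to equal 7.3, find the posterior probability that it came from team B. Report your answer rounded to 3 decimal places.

0.147

Likelihoods f(7.3 | ·): A: 0.237457; B: 0.0480599.
Posterior ∝ prior × likelihood. Numerator for B: 0.46·0.0480599 = 0.0221075.
Normalizing constant: 0.54·0.237457 + 0.46·0.0480599 = 0.150334.
P(B | observation) = 0.0221075 / 0.150334 = 0.147056.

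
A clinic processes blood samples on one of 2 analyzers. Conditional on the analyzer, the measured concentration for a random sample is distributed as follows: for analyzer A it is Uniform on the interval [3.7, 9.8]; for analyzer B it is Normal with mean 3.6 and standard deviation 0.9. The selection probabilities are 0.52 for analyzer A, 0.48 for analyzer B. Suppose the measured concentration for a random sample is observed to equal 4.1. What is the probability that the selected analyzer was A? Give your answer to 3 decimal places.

Likelihoods f(4.1 | ·): A: 0.163934; B: 0.37988.
Posterior ∝ prior × likelihood. Numerator for A: 0.52·0.163934 = 0.0852459.
Normalizing constant: 0.52·0.163934 + 0.48·0.37988 = 0.267588.
P(A | observation) = 0.0852459 / 0.267588 = 0.318571.

0.319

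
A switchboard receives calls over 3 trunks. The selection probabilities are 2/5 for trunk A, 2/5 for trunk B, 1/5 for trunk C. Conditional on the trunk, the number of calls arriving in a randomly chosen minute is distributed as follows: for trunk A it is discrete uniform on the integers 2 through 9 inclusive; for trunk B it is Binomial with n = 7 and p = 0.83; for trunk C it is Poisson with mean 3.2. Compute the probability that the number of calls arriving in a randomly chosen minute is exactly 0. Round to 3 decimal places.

0.008

Conditional on each trunk, P(X = 0): A: 0; B: 4.10339e-06; C: 0.0407622.
By total probability, P(X = 0) = 0.4·0 + 0.4·4.10339e-06 + 0.2·0.0407622 = 0.00815408.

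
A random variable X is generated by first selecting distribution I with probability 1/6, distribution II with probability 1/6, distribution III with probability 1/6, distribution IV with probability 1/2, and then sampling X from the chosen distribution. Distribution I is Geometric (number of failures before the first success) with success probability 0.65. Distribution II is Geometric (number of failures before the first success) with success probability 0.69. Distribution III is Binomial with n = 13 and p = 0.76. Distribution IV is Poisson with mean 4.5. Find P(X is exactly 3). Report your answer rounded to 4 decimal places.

Conditional on each component, P(X = 3): I: 0.0278687; II: 0.0205558; III: 7.96011e-05; IV: 0.168718.
By total probability, P(X = 3) = 0.166667·0.0278687 + 0.166667·0.0205558 + 0.166667·7.96011e-05 + 0.5·0.168718 = 0.092443.

0.0924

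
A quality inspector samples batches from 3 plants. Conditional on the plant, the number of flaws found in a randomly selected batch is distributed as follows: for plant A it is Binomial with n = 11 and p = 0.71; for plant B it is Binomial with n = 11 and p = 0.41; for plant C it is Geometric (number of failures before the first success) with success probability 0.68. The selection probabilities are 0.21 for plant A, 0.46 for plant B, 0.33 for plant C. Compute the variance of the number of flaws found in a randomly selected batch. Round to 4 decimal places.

Per component, A: μ=7.81, E[X²]=63.261; B: μ=4.51, E[X²]=23.001; C: μ=0.470588, E[X²]=0.913495.
E[X] = 0.21·7.81 + 0.46·4.51 + 0.33·0.470588 = 3.86999.
E[X²] = 0.21·63.261 + 0.46·23.001 + 0.33·0.913495 = 24.1667.
Var(X) = E[X²] − (E[X])² = 24.1667 − 14.9769 = 9.18987.

9.1899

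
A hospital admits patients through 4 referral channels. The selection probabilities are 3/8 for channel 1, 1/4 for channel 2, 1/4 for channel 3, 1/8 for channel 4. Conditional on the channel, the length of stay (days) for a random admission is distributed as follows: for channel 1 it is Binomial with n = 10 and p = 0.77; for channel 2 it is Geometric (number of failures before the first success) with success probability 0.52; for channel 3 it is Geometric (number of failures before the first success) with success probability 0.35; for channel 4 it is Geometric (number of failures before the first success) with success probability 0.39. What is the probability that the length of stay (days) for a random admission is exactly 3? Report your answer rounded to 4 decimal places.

Conditional on each channel, P(X = 3): 1: 0.0018653; 2: 0.0575078; 3: 0.0961188; 4: 0.0885226.
By total probability, P(X = 3) = 0.375·0.0018653 + 0.25·0.0575078 + 0.25·0.0961188 + 0.125·0.0885226 = 0.0501715.

0.0502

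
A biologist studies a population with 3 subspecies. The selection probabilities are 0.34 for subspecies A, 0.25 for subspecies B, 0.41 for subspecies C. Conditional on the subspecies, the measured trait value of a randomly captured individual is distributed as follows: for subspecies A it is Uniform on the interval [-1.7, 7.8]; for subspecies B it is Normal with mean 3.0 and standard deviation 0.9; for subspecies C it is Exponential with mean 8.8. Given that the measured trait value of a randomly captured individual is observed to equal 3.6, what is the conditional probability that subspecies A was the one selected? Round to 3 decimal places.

Likelihoods f(3.6 | ·): A: 0.105263; B: 0.354942; C: 0.0754834.
Posterior ∝ prior × likelihood. Numerator for A: 0.34·0.105263 = 0.0357895.
Normalizing constant: 0.34·0.105263 + 0.25·0.354942 + 0.41·0.0754834 = 0.155473.
P(A | observation) = 0.0357895 / 0.155473 = 0.230197.

0.230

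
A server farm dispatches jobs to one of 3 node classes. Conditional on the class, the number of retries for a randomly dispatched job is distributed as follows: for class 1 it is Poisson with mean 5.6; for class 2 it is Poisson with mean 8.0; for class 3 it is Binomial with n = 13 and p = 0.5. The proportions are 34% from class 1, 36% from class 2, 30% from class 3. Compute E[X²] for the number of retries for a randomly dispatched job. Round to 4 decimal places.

52.1364

For each component E[X²] = Var + (mean)², giving 1: 36.96; 2: 72; 3: 45.5.
Overall E[X²] = 0.34·36.96 + 0.36·72 + 0.3·45.5 = 52.1364.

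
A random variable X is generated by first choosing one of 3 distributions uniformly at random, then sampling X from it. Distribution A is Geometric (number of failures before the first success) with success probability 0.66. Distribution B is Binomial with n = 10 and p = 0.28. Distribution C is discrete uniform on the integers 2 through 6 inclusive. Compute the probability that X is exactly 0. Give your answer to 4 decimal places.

Conditional on each component, P(X = 0): A: 0.66; B: 0.0374391; C: 0.
By total probability, P(X = 0) = 0.333333·0.66 + 0.333333·0.0374391 + 0.333333·0 = 0.23248.

0.2325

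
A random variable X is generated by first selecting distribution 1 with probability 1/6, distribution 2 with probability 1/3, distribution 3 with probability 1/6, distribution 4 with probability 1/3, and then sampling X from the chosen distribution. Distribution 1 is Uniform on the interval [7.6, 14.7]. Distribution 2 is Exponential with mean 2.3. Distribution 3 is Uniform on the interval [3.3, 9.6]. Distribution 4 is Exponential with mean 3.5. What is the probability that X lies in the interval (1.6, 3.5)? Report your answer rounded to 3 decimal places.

0.187

Conditional on each component, P(1.6 < X < 3.5): 1: 0; 2: 0.280417; 3: 0.031746; 4: 0.26521.
By total probability, P(1.6 < X < 3.5) = 0.166667·0 + 0.333333·0.280417 + 0.166667·0.031746 + 0.333333·0.26521 = 0.187167.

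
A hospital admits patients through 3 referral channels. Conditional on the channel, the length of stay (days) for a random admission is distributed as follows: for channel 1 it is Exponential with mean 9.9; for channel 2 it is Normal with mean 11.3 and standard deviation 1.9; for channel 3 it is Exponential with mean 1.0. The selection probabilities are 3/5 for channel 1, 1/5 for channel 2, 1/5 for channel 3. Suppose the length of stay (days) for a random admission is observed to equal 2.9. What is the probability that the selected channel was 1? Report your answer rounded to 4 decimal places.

0.8042

Likelihoods f(2.9 | ·): 1: 0.0753611; 2: 1.19636e-05; 3: 0.0550232.
Posterior ∝ prior × likelihood. Numerator for 1: 0.6·0.0753611 = 0.0452167.
Normalizing constant: 0.6·0.0753611 + 0.2·1.19636e-05 + 0.2·0.0550232 = 0.0562237.
P(1 | observation) = 0.0452167 / 0.0562237 = 0.804228.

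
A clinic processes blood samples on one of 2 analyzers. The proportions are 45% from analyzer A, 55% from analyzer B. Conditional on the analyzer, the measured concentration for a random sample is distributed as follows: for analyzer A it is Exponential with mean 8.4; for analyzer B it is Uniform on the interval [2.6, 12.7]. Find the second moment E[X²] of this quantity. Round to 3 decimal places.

For each component E[X²] = Var + (mean)², giving A: 141.12; B: 67.0233.
Overall E[X²] = 0.45·141.12 + 0.55·67.0233 = 100.367.

100.367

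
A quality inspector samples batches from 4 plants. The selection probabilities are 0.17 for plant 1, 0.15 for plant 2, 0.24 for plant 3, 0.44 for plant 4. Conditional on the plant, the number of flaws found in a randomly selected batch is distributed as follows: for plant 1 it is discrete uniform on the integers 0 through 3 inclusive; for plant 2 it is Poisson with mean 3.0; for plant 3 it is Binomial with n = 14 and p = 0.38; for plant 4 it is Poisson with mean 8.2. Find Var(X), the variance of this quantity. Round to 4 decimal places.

Per component, 1: μ=1.5, E[X²]=3.5; 2: μ=3, E[X²]=12; 3: μ=5.32, E[X²]=31.6008; 4: μ=8.2, E[X²]=75.44.
E[X] = 0.17·1.5 + 0.15·3 + 0.24·5.32 + 0.44·8.2 = 5.5898.
E[X²] = 0.17·3.5 + 0.15·12 + 0.24·31.6008 + 0.44·75.44 = 43.1728.
Var(X) = E[X²] − (E[X])² = 43.1728 − 31.2459 = 11.9269.

11.9269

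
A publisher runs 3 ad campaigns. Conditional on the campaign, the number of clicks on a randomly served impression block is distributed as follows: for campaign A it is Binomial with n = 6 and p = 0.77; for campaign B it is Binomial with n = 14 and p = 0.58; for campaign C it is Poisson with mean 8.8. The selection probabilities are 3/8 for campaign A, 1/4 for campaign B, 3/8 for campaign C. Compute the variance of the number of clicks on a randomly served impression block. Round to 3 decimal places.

8.200

Per component, A: μ=4.62, E[X²]=22.407; B: μ=8.12, E[X²]=69.3448; C: μ=8.8, E[X²]=86.24.
E[X] = 0.375·4.62 + 0.25·8.12 + 0.375·8.8 = 7.0625.
E[X²] = 0.375·22.407 + 0.25·69.3448 + 0.375·86.24 = 58.0788.
Var(X) = E[X²] − (E[X])² = 58.0788 − 49.8789 = 8.19992.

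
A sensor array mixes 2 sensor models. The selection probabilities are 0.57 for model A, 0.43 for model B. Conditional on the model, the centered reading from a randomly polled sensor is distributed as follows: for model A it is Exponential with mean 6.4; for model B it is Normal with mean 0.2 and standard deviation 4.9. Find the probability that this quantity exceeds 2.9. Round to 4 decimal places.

0.4874

Conditional on each model, P(X > 2.9): A: 0.635639; B: 0.29081.
By total probability, P(X > 2.9) = 0.57·0.635639 + 0.43·0.29081 = 0.487362.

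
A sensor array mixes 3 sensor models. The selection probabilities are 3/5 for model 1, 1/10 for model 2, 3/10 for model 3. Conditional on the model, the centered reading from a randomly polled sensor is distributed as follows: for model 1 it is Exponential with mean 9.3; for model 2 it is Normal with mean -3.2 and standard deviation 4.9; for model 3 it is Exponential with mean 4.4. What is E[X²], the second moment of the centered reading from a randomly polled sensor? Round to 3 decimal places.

For each component E[X²] = Var + (mean)², giving 1: 172.98; 2: 34.25; 3: 38.72.
Overall E[X²] = 0.6·172.98 + 0.1·34.25 + 0.3·38.72 = 118.829.

118.829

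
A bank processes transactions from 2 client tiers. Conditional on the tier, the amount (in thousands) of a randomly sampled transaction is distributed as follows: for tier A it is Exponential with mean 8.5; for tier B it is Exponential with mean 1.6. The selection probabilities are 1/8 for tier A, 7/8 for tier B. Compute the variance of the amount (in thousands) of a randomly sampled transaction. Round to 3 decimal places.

16.479

Per component, A: μ=8.5, E[X²]=144.5; B: μ=1.6, E[X²]=5.12.
E[X] = 0.125·8.5 + 0.875·1.6 = 2.4625.
E[X²] = 0.125·144.5 + 0.875·5.12 = 22.5425.
Var(X) = E[X²] − (E[X])² = 22.5425 − 6.06391 = 16.4786.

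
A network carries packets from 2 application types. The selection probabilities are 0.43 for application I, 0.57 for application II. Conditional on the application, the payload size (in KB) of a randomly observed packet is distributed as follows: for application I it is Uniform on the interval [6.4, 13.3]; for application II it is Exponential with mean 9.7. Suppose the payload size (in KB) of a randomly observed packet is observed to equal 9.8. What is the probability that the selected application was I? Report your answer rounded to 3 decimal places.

0.744

Likelihoods f(9.8 | ·): I: 0.144928; II: 0.0375367.
Posterior ∝ prior × likelihood. Numerator for I: 0.43·0.144928 = 0.0623188.
Normalizing constant: 0.43·0.144928 + 0.57·0.0375367 = 0.0837148.
P(I | observation) = 0.0623188 / 0.0837148 = 0.744419.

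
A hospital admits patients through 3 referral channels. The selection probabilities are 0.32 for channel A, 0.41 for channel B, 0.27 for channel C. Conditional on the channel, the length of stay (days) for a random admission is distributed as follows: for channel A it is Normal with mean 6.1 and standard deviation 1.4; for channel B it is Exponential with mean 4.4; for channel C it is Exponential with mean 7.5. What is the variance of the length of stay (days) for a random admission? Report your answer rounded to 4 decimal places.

25.3646

Per component, A: μ=6.1, E[X²]=39.17; B: μ=4.4, E[X²]=38.72; C: μ=7.5, E[X²]=112.5.
E[X] = 0.32·6.1 + 0.41·4.4 + 0.27·7.5 = 5.781.
E[X²] = 0.32·39.17 + 0.41·38.72 + 0.27·112.5 = 58.7846.
Var(X) = E[X²] − (E[X])² = 58.7846 − 33.42 = 25.3646.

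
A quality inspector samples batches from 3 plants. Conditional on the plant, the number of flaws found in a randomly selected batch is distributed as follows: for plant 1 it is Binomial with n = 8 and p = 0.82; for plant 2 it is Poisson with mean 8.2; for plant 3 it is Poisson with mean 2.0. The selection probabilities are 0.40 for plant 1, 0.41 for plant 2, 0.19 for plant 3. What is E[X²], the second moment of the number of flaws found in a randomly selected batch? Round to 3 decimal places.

49.756

For each component E[X²] = Var + (mean)², giving 1: 44.2144; 2: 75.44; 3: 6.
Overall E[X²] = 0.4·44.2144 + 0.41·75.44 + 0.19·6 = 49.7562.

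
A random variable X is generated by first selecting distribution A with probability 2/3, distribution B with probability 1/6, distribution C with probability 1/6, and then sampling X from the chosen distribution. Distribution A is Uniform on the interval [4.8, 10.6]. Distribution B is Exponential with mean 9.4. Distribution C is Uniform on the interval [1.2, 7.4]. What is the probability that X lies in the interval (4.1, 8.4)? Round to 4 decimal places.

Conditional on each component, P(4.1 < X < 8.4): A: 0.62069; B: 0.237335; C: 0.532258.
By total probability, P(4.1 < X < 8.4) = 0.666667·0.62069 + 0.166667·0.237335 + 0.166667·0.532258 = 0.542059.

0.5421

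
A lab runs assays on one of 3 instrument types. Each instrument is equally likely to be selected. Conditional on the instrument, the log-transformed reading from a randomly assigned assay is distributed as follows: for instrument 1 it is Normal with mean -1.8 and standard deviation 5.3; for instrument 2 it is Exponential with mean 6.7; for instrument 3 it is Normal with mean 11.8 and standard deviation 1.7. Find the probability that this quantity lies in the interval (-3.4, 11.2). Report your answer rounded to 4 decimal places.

Conditional on each instrument, P(-3.4 < X < 11.2): 1: 0.611544; 2: 0.812062; 3: 0.362066.
By total probability, P(-3.4 < X < 11.2) = 0.333333·0.611544 + 0.333333·0.812062 + 0.333333·0.362066 = 0.595224.

0.5952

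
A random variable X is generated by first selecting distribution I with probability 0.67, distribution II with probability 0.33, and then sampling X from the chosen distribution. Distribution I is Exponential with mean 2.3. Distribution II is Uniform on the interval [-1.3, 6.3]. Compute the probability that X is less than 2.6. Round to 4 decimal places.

Conditional on each component, P(X < 2.6): I: 0.677107; II: 0.513158.
By total probability, P(X < 2.6) = 0.67·0.677107 + 0.33·0.513158 = 0.623004.

0.6230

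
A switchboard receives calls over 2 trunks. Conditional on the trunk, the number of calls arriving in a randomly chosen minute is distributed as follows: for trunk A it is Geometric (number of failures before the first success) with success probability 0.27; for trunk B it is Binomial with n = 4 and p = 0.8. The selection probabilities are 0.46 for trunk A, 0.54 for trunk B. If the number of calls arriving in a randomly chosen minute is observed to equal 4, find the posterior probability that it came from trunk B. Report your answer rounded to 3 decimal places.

0.862

Likelihoods P(X=4 | ·): A: 0.0766753; B: 0.4096.
Posterior ∝ prior × likelihood. Numerator for B: 0.54·0.4096 = 0.221184.
Normalizing constant: 0.46·0.0766753 + 0.54·0.4096 = 0.256455.
P(B | observation) = 0.221184 / 0.256455 = 0.862468.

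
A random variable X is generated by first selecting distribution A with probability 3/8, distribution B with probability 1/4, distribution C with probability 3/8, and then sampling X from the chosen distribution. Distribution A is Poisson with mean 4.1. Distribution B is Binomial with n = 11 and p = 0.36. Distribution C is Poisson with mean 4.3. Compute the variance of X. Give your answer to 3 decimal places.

Per component, A: μ=4.1, E[X²]=20.91; B: μ=3.96, E[X²]=18.216; C: μ=4.3, E[X²]=22.79.
E[X] = 0.375·4.1 + 0.25·3.96 + 0.375·4.3 = 4.14.
E[X²] = 0.375·20.91 + 0.25·18.216 + 0.375·22.79 = 20.9415.
Var(X) = E[X²] − (E[X])² = 20.9415 − 17.1396 = 3.8019.

3.802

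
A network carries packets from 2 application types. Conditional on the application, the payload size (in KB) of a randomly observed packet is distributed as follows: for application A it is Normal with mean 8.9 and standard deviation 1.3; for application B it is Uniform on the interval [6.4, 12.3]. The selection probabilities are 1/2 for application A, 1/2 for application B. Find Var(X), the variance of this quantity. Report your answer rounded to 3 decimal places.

2.346

Per component, A: μ=8.9, E[X²]=80.9; B: μ=9.35, E[X²]=90.3233.
E[X] = 0.5·8.9 + 0.5·9.35 = 9.125.
E[X²] = 0.5·80.9 + 0.5·90.3233 = 85.6117.
Var(X) = E[X²] − (E[X])² = 85.6117 − 83.2656 = 2.34604.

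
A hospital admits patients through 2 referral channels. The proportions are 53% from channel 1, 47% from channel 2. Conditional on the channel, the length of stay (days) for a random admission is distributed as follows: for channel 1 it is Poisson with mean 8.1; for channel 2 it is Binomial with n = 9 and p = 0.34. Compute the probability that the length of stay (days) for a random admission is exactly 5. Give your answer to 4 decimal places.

0.0978

Conditional on each channel, P(X = 5): 1: 0.088198; 2: 0.108628.
By total probability, P(X = 5) = 0.53·0.088198 + 0.47·0.108628 = 0.0978.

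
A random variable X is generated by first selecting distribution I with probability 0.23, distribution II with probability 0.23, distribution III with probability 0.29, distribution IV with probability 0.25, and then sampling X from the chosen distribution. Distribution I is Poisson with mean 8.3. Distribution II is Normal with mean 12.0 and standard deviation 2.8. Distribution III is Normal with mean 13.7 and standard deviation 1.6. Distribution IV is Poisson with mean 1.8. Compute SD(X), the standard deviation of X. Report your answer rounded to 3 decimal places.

Per component, I: μ=8.3, E[X²]=77.19; II: μ=12, E[X²]=151.84; III: μ=13.7, E[X²]=190.25; IV: μ=1.8, E[X²]=5.04.
E[X] = 0.23·8.3 + 0.23·12 + 0.29·13.7 + 0.25·1.8 = 9.092.
E[X²] = 0.23·77.19 + 0.23·151.84 + 0.29·190.25 + 0.25·5.04 = 109.109.
Var(X) = E[X²] − (E[X])² = 109.109 − 82.6645 = 26.4449.
SD(X) = √26.4449 = 5.14246.

5.142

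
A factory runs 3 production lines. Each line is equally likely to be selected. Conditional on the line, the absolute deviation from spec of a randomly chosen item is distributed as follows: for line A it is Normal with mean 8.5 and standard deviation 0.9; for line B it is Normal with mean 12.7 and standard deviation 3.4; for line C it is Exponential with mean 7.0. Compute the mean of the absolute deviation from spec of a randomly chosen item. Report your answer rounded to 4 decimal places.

9.4000

Component means — A: 8.5; B: 12.7; C: 7.
E[X] = 0.333333·8.5 + 0.333333·12.7 + 0.333333·7 = 9.4.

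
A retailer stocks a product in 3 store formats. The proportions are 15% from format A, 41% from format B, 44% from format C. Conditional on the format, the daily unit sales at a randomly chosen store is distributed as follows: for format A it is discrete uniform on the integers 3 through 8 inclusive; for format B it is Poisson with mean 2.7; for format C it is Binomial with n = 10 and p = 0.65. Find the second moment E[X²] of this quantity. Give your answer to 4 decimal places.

28.6619

For each component E[X²] = Var + (mean)², giving A: 33.1667; B: 9.99; C: 44.525.
Overall E[X²] = 0.15·33.1667 + 0.41·9.99 + 0.44·44.525 = 28.6619.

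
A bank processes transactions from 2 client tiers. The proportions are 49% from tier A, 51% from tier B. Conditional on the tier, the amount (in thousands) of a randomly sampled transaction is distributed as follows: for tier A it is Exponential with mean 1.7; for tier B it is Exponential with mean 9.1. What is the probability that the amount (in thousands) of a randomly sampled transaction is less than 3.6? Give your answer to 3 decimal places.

0.598

Conditional on each tier, P(X < 3.6): A: 0.879686; B: 0.326727.
By total probability, P(X < 3.6) = 0.49·0.879686 + 0.51·0.326727 = 0.597677.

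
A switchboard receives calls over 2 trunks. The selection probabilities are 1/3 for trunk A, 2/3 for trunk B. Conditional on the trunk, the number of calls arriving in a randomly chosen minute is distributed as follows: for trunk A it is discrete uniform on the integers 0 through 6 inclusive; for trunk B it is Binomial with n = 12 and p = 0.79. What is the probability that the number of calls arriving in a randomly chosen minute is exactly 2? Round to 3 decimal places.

Conditional on each trunk, P(X = 2): A: 0.142857; B: 6.87054e-06.
By total probability, P(X = 2) = 0.333333·0.142857 + 0.666667·6.87054e-06 = 0.0476236.

0.048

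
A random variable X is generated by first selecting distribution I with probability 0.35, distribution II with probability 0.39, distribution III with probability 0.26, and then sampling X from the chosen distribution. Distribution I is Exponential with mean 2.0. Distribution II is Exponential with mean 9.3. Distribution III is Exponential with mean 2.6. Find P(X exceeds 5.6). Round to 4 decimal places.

Conditional on each component, P(X > 5.6): I: 0.0608101; II: 0.547633; III: 0.116037.
By total probability, P(X > 5.6) = 0.35·0.0608101 + 0.39·0.547633 + 0.26·0.116037 = 0.26503.

0.2650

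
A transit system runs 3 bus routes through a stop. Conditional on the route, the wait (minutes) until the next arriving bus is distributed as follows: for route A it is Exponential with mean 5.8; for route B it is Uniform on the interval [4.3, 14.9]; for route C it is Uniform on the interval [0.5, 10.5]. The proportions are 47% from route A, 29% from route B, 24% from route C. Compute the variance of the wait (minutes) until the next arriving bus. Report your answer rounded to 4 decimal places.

Per component, A: μ=5.8, E[X²]=67.28; B: μ=9.6, E[X²]=101.523; C: μ=5.5, E[X²]=38.5833.
E[X] = 0.47·5.8 + 0.29·9.6 + 0.24·5.5 = 6.83.
E[X²] = 0.47·67.28 + 0.29·101.523 + 0.24·38.5833 = 70.3234.
Var(X) = E[X²] − (E[X])² = 70.3234 − 46.6489 = 23.6745.

23.6745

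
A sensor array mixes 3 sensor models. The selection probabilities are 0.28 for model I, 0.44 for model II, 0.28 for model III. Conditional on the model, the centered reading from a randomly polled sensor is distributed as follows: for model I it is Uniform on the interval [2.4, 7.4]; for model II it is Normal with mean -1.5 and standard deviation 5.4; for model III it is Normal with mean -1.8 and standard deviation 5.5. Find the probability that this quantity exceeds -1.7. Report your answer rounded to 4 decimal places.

Conditional on each model, P(X > -1.7): I: 1; II: 0.514772; III: 0.492747.
By total probability, P(X > -1.7) = 0.28·1 + 0.44·0.514772 + 0.28·0.492747 = 0.644469.

0.6445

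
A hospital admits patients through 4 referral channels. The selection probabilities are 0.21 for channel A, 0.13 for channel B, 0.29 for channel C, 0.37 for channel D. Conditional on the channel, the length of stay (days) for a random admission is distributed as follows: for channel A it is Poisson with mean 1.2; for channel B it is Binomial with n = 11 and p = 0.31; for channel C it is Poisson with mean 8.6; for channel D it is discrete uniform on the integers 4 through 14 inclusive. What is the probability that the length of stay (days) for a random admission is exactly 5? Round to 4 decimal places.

0.0744

Conditional on each channel, P(X = 5): A: 0.00624556; B: 0.14274; C: 0.0721736; D: 0.0909091.
By total probability, P(X = 5) = 0.21·0.00624556 + 0.13·0.14274 + 0.29·0.0721736 + 0.37·0.0909091 = 0.0744345.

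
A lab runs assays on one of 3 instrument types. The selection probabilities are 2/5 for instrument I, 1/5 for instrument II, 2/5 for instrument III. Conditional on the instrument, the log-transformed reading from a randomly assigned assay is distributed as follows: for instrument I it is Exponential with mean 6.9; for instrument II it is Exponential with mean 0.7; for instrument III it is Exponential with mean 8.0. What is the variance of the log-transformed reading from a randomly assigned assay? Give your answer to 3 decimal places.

Per component, I: μ=6.9, E[X²]=95.22; II: μ=0.7, E[X²]=0.98; III: μ=8, E[X²]=128.
E[X] = 0.4·6.9 + 0.2·0.7 + 0.4·8 = 6.1.
E[X²] = 0.4·95.22 + 0.2·0.98 + 0.4·128 = 89.484.
Var(X) = E[X²] − (E[X])² = 89.484 − 37.21 = 52.274.

52.274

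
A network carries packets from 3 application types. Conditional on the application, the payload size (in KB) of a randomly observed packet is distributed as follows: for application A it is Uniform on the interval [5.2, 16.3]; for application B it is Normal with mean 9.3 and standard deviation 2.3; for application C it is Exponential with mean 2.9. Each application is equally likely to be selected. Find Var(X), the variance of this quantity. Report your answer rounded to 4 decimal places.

19.6208

Per component, A: μ=10.75, E[X²]=125.83; B: μ=9.3, E[X²]=91.78; C: μ=2.9, E[X²]=16.82.
E[X] = 0.333333·10.75 + 0.333333·9.3 + 0.333333·2.9 = 7.65.
E[X²] = 0.333333·125.83 + 0.333333·91.78 + 0.333333·16.82 = 78.1433.
Var(X) = E[X²] − (E[X])² = 78.1433 − 58.5225 = 19.6208.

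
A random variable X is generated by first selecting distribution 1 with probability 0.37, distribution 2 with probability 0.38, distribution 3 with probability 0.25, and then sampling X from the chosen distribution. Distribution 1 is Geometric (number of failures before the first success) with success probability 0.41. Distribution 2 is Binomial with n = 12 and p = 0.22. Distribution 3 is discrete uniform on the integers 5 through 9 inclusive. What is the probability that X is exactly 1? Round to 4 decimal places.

Conditional on each component, P(X = 1): 1: 0.2419; 2: 0.17165; 3: 0.
By total probability, P(X = 1) = 0.37·0.2419 + 0.38·0.17165 + 0.25·0 = 0.15473.

0.1547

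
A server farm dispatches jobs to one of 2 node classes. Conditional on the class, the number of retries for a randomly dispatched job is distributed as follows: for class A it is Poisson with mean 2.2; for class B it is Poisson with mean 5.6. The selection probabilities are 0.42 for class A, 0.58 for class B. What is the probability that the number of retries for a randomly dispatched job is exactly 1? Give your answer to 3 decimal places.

Conditional on each class, P(X = 1): A: 0.243767; B: 0.020708.
By total probability, P(X = 1) = 0.42·0.243767 + 0.58·0.020708 = 0.114393.

0.114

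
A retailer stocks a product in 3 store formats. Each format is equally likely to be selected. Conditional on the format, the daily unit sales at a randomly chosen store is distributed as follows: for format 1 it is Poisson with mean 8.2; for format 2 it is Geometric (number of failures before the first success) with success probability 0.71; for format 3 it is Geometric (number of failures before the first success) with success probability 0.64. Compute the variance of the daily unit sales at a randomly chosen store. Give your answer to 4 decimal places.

Per component, 1: μ=8.2, E[X²]=75.44; 2: μ=0.408451, E[X²]=0.742115; 3: μ=0.5625, E[X²]=1.19531.
E[X] = 0.333333·8.2 + 0.333333·0.408451 + 0.333333·0.5625 = 3.05698.
E[X²] = 0.333333·75.44 + 0.333333·0.742115 + 0.333333·1.19531 = 25.7925.
Var(X) = E[X²] − (E[X])² = 25.7925 − 9.34515 = 16.4473.

16.4473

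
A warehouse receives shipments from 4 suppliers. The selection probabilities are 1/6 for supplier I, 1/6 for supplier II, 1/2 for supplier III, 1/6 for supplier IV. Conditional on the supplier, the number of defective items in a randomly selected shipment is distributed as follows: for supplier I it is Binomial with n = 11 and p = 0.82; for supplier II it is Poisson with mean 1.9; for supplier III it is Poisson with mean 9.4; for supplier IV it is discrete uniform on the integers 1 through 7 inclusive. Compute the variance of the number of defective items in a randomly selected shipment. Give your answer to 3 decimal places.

Per component, I: μ=9.02, E[X²]=82.984; II: μ=1.9, E[X²]=5.51; III: μ=9.4, E[X²]=97.76; IV: μ=4, E[X²]=20.
E[X] = 0.166667·9.02 + 0.166667·1.9 + 0.5·9.4 + 0.166667·4 = 7.18667.
E[X²] = 0.166667·82.984 + 0.166667·5.51 + 0.5·97.76 + 0.166667·20 = 66.9623.
Var(X) = E[X²] − (E[X])² = 66.9623 − 51.6482 = 15.3142.

15.314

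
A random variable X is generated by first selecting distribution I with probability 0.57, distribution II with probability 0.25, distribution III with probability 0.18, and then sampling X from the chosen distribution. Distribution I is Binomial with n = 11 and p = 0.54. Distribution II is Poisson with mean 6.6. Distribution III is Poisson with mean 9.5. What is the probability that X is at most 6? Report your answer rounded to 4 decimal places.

Conditional on each component, P(X ≤ 6): I: 0.628801; II: 0.510839; III: 0.164949.
By total probability, P(X ≤ 6) = 0.57·0.628801 + 0.25·0.510839 + 0.18·0.164949 = 0.515817.

0.5158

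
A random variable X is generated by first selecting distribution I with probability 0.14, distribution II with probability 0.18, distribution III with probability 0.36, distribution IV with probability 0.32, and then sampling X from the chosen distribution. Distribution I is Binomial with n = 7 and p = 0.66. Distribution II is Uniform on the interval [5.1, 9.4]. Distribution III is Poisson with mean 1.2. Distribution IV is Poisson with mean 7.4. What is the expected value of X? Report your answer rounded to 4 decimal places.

4.7518

Component means — I: 4.62; II: 7.25; III: 1.2; IV: 7.4.
E[X] = 0.14·4.62 + 0.18·7.25 + 0.36·1.2 + 0.32·7.4 = 4.7518.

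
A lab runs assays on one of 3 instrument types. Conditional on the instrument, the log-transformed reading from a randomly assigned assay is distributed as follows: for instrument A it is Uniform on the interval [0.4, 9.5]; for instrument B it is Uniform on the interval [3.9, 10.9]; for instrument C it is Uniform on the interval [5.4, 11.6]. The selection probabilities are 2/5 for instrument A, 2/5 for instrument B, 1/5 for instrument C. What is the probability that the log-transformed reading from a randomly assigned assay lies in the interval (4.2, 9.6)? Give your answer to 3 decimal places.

Conditional on each instrument, P(4.2 < X < 9.6): A: 0.582418; B: 0.771429; C: 0.677419.
By total probability, P(4.2 < X < 9.6) = 0.4·0.582418 + 0.4·0.771429 + 0.2·0.677419 = 0.677022.

0.677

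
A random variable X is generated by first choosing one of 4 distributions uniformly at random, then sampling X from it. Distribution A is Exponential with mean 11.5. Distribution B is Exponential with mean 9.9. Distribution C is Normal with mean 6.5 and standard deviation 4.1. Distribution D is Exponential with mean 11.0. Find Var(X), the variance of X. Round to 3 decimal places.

95.819

Per component, A: μ=11.5, E[X²]=264.5; B: μ=9.9, E[X²]=196.02; C: μ=6.5, E[X²]=59.06; D: μ=11, E[X²]=242.
E[X] = 0.25·11.5 + 0.25·9.9 + 0.25·6.5 + 0.25·11 = 9.725.
E[X²] = 0.25·264.5 + 0.25·196.02 + 0.25·59.06 + 0.25·242 = 190.395.
Var(X) = E[X²] − (E[X])² = 190.395 − 94.5756 = 95.8194.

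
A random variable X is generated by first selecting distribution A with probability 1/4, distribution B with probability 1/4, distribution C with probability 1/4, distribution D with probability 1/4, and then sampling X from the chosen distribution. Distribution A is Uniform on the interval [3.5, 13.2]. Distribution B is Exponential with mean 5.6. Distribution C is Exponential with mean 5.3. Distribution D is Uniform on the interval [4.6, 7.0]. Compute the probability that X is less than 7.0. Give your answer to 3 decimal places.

0.702

Conditional on each component, P(X < 7.0): A: 0.360825; B: 0.713495; C: 0.733066; D: 1.
By total probability, P(X < 7.0) = 0.25·0.360825 + 0.25·0.713495 + 0.25·0.733066 + 0.25·1 = 0.701847.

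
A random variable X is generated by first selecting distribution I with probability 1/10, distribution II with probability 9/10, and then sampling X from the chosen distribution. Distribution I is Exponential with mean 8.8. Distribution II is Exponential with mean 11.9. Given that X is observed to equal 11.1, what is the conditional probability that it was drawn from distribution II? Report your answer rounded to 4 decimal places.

0.9024

Likelihoods f(11.1 | ·): I: 0.0321895; II: 0.033064.
Posterior ∝ prior × likelihood. Numerator for II: 0.9·0.033064 = 0.0297576.
Normalizing constant: 0.1·0.0321895 + 0.9·0.033064 = 0.0329765.
P(II | observation) = 0.0297576 / 0.0329765 = 0.902387.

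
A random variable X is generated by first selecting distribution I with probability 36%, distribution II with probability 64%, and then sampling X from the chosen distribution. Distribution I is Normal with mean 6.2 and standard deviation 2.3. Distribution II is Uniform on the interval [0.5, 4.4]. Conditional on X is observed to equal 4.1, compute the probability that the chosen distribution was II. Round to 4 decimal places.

Likelihoods f(4.1 | ·): I: 0.114329; II: 0.25641.
Posterior ∝ prior × likelihood. Numerator for II: 0.64·0.25641 = 0.164103.
Normalizing constant: 0.36·0.114329 + 0.64·0.25641 = 0.205261.
P(II | observation) = 0.164103 / 0.205261 = 0.799482.

0.7995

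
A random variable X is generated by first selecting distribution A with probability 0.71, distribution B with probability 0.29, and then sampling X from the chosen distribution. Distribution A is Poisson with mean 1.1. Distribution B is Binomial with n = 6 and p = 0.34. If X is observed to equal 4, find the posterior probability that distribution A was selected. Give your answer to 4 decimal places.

0.3628

Likelihoods P(X=4 | ·): A: 0.0203065; B: 0.0873162.
Posterior ∝ prior × likelihood. Numerator for A: 0.71·0.0203065 = 0.0144176.
Normalizing constant: 0.71·0.0203065 + 0.29·0.0873162 = 0.0397393.
P(A | observation) = 0.0144176 / 0.0397393 = 0.362805.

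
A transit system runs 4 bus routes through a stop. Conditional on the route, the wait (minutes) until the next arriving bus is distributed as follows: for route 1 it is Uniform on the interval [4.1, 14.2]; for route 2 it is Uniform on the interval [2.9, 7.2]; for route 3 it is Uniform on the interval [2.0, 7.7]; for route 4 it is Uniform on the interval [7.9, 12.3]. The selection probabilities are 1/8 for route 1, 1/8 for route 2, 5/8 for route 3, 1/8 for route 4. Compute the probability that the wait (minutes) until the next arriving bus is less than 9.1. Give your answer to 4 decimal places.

0.8460

Conditional on each route, P(X < 9.1): 1: 0.49505; 2: 1; 3: 1; 4: 0.272727.
By total probability, P(X < 9.1) = 0.125·0.49505 + 0.125·1 + 0.625·1 + 0.125·0.272727 = 0.845972.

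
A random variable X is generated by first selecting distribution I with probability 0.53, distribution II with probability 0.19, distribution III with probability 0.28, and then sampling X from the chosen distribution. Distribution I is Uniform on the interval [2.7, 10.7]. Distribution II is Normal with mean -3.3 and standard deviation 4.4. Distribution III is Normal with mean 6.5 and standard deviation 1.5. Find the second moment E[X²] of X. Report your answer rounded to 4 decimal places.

For each component E[X²] = Var + (mean)², giving I: 50.2233; II: 30.25; III: 44.5.
Overall E[X²] = 0.53·50.2233 + 0.19·30.25 + 0.28·44.5 = 44.8259.

44.8259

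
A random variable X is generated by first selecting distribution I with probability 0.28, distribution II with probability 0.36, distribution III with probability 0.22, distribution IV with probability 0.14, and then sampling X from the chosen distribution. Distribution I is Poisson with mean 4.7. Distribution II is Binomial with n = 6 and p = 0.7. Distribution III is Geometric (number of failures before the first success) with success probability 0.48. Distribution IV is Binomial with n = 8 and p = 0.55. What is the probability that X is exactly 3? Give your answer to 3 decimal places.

Conditional on each component, P(X = 3): I: 0.157383; II: 0.18522; III: 0.0674918; IV: 0.171925.
By total probability, P(X = 3) = 0.28·0.157383 + 0.36·0.18522 + 0.22·0.0674918 + 0.14·0.171925 = 0.149664.

0.150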